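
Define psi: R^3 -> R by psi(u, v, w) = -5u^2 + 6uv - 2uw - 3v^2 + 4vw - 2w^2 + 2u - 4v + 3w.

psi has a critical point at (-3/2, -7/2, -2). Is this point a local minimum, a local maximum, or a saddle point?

local maximum

The Hessian is constant: H = [[-10, 6, -2], [6, -6, 4], [-2, 4, -4]].
Leading principal minors: Δ₁ = -10, Δ₂ = 24, Δ₃ = -8.
The minors alternate sign starting negative (−, +, −), so H is negative definite: a local maximum.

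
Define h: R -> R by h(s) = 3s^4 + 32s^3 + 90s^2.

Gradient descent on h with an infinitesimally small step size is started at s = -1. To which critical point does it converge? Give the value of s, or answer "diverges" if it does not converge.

h'(s) = 12s(s + 3)(s + 5), so h'(-1) = -96.
Gradient descent moves in the -h' direction, i.e. s is increasing.
The nearest critical point in that direction is s = 0, where h'' = 180 > 0 (a local minimum). The iterate converges there.

0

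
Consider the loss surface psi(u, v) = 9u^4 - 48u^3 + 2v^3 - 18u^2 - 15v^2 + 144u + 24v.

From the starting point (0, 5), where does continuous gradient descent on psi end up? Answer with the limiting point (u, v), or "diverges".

psi is separable, so gradient descent decouples: u follows -∂psi/∂u, v follows -∂psi/∂v.
∂psi/∂u = 36(u - 4)(u - 1)(u + 1); at u=0 this is 144, so u decreases.
∂psi/∂v = 6(v - 4)(v - 1); at v=5 this is 24, so v decreases.
u converges to its nearest critical value -1 (a local min of the u-part); v converges to 4. The iterate converges to (-1, 4).

(-1, 4)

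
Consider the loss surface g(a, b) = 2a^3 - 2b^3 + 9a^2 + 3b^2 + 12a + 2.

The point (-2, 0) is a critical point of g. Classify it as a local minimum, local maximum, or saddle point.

The mixed partial ∂²g/∂a∂b is 0, so the Hessian at any point is diag(g_aa, g_bb) = diag(6(2a + 3), 6(-2b + 1)).
At (-2, 0): H = diag(-6, 6).
The eigenvalues have opposite signs, so H is indefinite: a saddle point.

saddle point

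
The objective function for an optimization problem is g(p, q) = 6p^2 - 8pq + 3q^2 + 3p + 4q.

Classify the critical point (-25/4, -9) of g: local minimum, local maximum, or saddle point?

The Hessian of g is constant: H = [[12, -8], [-8, 6]].
det(H) = 12·6 − (-8)² = 8.
det(H) > 0 and tr(H) = 18 > 0, so H is positive definite and the point is a local minimum.

local minimum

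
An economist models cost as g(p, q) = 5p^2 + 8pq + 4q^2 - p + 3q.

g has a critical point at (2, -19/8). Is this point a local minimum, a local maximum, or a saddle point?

The Hessian of g is constant: H = [[10, 8], [8, 8]].
det(H) = 10·8 − 8² = 16.
det(H) > 0 and tr(H) = 18 > 0, so H is positive definite and the point is a local minimum.

local minimum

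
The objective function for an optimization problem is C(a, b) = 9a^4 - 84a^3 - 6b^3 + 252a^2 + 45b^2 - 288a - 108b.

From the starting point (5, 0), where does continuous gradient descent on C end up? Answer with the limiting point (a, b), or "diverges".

(4, 2)

C is separable, so gradient descent decouples: a follows -∂C/∂a, b follows -∂C/∂b.
∂C/∂a = 36(a - 4)(a - 2)(a - 1); at a=5 this is 432, so a decreases.
∂C/∂b = -18(b - 3)(b - 2); at b=0 this is -108, so b increases.
a converges to its nearest critical value 4 (a local min of the a-part); b converges to 2. The iterate converges to (4, 2).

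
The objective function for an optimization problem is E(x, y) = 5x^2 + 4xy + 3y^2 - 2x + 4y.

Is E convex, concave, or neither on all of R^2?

E is quadratic, so its Hessian is the constant matrix H = [[10, 4], [4, 6]].
det(H) = 44, tr(H) = 16.
det(H) > 0 and tr(H) > 0, so H is positive definite everywhere: convex.

convex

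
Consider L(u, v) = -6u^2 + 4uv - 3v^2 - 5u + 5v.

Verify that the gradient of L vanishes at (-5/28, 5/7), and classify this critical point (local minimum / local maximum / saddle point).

∇L = (-12u + 4v - 5, 4u - 6v + 5); substituting (-5/28, 5/7) gives ∇L = (0, 0), so (-5/28, 5/7) is indeed a critical point.
The Hessian of L is constant: H = [[-12, 4], [4, -6]].
det(H) = (-12)·(-6) − 4² = 56.
det(H) > 0 and tr(H) = -18 < 0, so H is negative definite and the point is a local maximum.

local maximum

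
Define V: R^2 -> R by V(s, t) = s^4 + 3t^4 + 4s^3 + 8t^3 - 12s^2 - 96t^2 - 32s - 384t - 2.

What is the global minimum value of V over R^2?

-1858

V(s,t) separates as P(s) + Q(t) − 2, so its minimum is min P + min Q − 2.
P'(s) = 4(s - 2)(s + 1)(s + 4) vanishes at s ∈ {-4, -1, 2}; Q'(t) = 12(t - 4)(t + 2)(t + 4) vanishes at t ∈ {-4, -2, 4}.
Local minima of P (where P''>0): P(-4)=-64, P(2)=-64. Local minima of Q: Q(-4)=256, Q(4)=-1792.
So the global minimum of V is P(-4) + Q(4) − 2 = -64 − 1792 − 2 = -1858, attained at (-4, 4).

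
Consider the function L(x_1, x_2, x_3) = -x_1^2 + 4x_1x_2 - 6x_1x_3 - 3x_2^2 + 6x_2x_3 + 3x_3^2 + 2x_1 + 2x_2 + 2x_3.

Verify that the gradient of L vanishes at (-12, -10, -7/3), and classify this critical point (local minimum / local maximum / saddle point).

saddle point

∇L = (-2x_1 + 4x_2 - 6x_3 + 2, 4x_1 - 6x_2 + 6x_3 + 2, -6x_1 + 6x_2 + 6x_3 + 2); substituting (-12, -10, -7/3) gives ∇L = (0, 0, 0), so (-12, -10, -7/3) is indeed a critical point.
The Hessian is constant: H = [[-2, 4, -6], [4, -6, 6], [-6, 6, 6]].
Leading principal minors: Δ₁ = -2, Δ₂ = -4, Δ₃ = -24.
The minors fit neither the all-positive nor the alternating-sign pattern, so H is indefinite: a saddle point.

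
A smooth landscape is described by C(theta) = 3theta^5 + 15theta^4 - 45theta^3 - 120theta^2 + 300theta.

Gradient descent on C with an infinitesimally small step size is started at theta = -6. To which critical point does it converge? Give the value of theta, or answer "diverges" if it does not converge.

C'(theta) = 15(theta - 2)(theta - 1)(theta + 2)(theta + 5), so C'(-6) = 3360.
Gradient descent moves in the -C' direction, i.e. theta is decreasing.
There is no critical point below theta=-6, and C' keeps the same sign, so the iterate runs off to −∞.

diverges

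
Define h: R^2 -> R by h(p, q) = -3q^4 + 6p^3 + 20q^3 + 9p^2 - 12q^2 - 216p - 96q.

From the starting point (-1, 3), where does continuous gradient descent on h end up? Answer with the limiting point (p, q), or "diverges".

h is separable, so gradient descent decouples: p follows -∂h/∂p, q follows -∂h/∂q.
∂h/∂p = 18(p - 3)(p + 4); at p=-1 this is -216, so p increases.
∂h/∂q = -12(q - 4)(q - 2)(q + 1); at q=3 this is 48, so q decreases.
p converges to its nearest critical value 3 (a local min of the p-part); q converges to 2. The iterate converges to (3, 2).

(3, 2)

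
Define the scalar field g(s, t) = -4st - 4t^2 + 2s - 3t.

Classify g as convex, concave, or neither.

g is quadratic, so its Hessian is the constant matrix H = [[0, -4], [-4, -8]].
det(H) = -16, tr(H) = -8.
det(H) < 0, so H is indefinite: neither convex nor concave.

neither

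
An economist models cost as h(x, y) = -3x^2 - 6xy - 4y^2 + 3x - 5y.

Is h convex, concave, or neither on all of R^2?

concave

h is quadratic, so its Hessian is the constant matrix H = [[-6, -6], [-6, -8]].
det(H) = 12, tr(H) = -14.
det(H) > 0 and tr(H) < 0, so H is negative definite everywhere: concave.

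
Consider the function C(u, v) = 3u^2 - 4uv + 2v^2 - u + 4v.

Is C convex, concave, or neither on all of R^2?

convex

C is quadratic, so its Hessian is the constant matrix H = [[6, -4], [-4, 4]].
det(H) = 8, tr(H) = 10.
det(H) > 0 and tr(H) > 0, so H is positive definite everywhere: convex.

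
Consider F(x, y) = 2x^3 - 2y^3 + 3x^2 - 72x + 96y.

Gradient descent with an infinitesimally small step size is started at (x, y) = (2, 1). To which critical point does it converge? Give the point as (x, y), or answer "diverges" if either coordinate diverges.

F is separable, so gradient descent decouples: x follows -∂F/∂x, y follows -∂F/∂y.
∂F/∂x = 6(x - 3)(x + 4); at x=2 this is -36, so x increases.
∂F/∂y = -6(y - 4)(y + 4); at y=1 this is 90, so y decreases.
x converges to its nearest critical value 3 (a local min of the x-part); y converges to -4. The iterate converges to (3, -4).

(3, -4)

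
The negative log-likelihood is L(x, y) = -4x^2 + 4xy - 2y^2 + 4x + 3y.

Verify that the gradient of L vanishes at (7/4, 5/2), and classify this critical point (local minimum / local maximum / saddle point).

∇L = (-8x + 4y + 4, 4x - 4y + 3); substituting (7/4, 5/2) gives ∇L = (0, 0), so (7/4, 5/2) is indeed a critical point.
The Hessian of L is constant: H = [[-8, 4], [4, -4]].
det(H) = (-8)·(-4) − 4² = 16.
det(H) > 0 and tr(H) = -12 < 0, so H is negative definite and the point is a local maximum.

local maximum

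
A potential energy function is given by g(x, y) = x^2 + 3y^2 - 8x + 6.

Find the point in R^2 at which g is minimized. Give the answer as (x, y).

(4, 0)

g(x,y) separates as P(x) + Q(y) + 6, so its minimum is min P + min Q + 6.
P'(x) = 2x - 8 vanishes at x ∈ {4}; Q'(y) = 6y vanishes at y ∈ {0}.
Local minima of P (where P''>0): P(4)=-16. Local minima of Q: Q(0)=0.
So the global minimum of g is P(4) + Q(0) + 6 = -16 + 0 + 6 = -10, attained at (4, 0).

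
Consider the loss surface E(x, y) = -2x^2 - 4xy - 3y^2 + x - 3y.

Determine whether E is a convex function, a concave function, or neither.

E is quadratic, so its Hessian is the constant matrix H = [[-4, -4], [-4, -6]].
det(H) = 8, tr(H) = -10.
det(H) > 0 and tr(H) < 0, so H is negative definite everywhere: concave.

concave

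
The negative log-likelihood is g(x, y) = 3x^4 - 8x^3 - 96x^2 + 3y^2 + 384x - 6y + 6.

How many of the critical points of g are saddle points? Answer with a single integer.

g separates as a function of x plus a function of y, so ∇g=0 decouples.
∂g/∂x = 12(x - 4)(x - 2)(x + 4) = 0 at x ∈ {-4, 2, 4}; ∂g/∂y = 6(y - 1) = 0 at y ∈ {1}.
The Hessian is diagonal: diag(g_xx, g_yy). Second derivatives: g_xx(-4)=576, g_xx(2)=-144, g_xx(4)=192; g_yy(1)=6.
Saddle points occur where the two diagonal entries have opposite signs: (2, 1). Count: 1.

1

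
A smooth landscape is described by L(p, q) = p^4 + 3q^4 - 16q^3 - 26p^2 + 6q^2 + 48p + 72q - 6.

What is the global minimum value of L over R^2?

-405

L(p,q) separates as A(p) + B(q) − 6, so its minimum is min A + min B − 6.
A'(p) = 4(p - 3)(p - 1)(p + 4) vanishes at p ∈ {-4, 1, 3}; B'(q) = 12(q - 3)(q - 2)(q + 1) vanishes at q ∈ {-1, 2, 3}.
Local minima of A (where A''>0): A(-4)=-352, A(3)=-9. Local minima of B: B(-1)=-47, B(3)=81.
So the global minimum of L is A(-4) + B(-1) − 6 = -352 − 47 − 6 = -405, attained at (-4, -1).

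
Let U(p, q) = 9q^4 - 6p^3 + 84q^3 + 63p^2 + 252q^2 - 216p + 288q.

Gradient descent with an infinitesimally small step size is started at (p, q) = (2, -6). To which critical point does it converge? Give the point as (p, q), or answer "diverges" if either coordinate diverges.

(3, -4)

U is separable, so gradient descent decouples: p follows -∂U/∂p, q follows -∂U/∂q.
∂U/∂p = -18(p - 4)(p - 3); at p=2 this is -36, so p increases.
∂U/∂q = 36(q + 1)(q + 2)(q + 4); at q=-6 this is -1440, so q increases.
p converges to its nearest critical value 3 (a local min of the p-part); q converges to -4. The iterate converges to (3, -4).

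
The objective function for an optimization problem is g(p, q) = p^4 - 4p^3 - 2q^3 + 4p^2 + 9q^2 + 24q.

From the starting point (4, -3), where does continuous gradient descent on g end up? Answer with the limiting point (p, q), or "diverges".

(2, -1)

g is separable, so gradient descent decouples: p follows -∂g/∂p, q follows -∂g/∂q.
∂g/∂p = 4p(p - 2)(p - 1); at p=4 this is 96, so p decreases.
∂g/∂q = -6(q - 4)(q + 1); at q=-3 this is -84, so q increases.
p converges to its nearest critical value 2 (a local min of the p-part); q converges to -1. The iterate converges to (2, -1).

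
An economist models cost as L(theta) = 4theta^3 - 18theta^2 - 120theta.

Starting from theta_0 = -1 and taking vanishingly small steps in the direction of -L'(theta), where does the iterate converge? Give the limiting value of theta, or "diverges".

L'(theta) = 12(theta - 5)(theta + 2), so L'(-1) = -72.
Gradient descent moves in the -L' direction, i.e. theta is increasing.
The nearest critical point in that direction is theta = 5, where L'' = 84 > 0 (a local minimum). The iterate converges there.

5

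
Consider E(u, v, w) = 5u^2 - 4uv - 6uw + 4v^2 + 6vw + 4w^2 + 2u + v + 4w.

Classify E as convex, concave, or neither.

E is quadratic, so its Hessian is the constant matrix H = [[10, -4, -6], [-4, 8, 6], [-6, 6, 8]].
Leading principal minors: 10, 64, 152.
All positive ⇒ H ≻ 0 ⇒ convex.

convex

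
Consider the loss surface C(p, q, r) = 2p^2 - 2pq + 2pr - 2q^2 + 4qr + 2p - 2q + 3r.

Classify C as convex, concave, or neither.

neither

C is quadratic, so its Hessian is the constant matrix H = [[4, -2, 2], [-2, -4, 4], [2, 4, 0]].
Leading principal minors: 4, -20, -80.
Neither pattern holds ⇒ H is indefinite ⇒ neither convex nor concave.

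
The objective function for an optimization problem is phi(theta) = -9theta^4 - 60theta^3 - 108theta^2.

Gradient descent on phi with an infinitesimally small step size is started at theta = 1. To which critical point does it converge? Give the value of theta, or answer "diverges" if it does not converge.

diverges

phi'(theta) = -36theta(theta + 2)(theta + 3), so phi'(1) = -432.
Gradient descent moves in the -phi' direction, i.e. theta is increasing.
There is no critical point above theta=1, and phi' keeps the same sign, so the iterate runs off to +∞.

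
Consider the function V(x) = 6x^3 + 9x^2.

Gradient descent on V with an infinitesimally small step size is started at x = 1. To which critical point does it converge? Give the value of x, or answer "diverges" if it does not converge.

V'(x) = 18x(x + 1), so V'(1) = 36.
Gradient descent moves in the -V' direction, i.e. x is decreasing.
The nearest critical point in that direction is x = 0, where V'' = 18 > 0 (a local minimum). The iterate converges there.

0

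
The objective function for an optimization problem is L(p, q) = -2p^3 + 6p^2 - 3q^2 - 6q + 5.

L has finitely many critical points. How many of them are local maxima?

1

L separates as a function of p plus a function of q, so ∇L=0 decouples.
∂L/∂p = -6p(p - 2) = 0 at p ∈ {0, 2}; ∂L/∂q = -6(q + 1) = 0 at q ∈ {-1}.
The Hessian is diagonal: diag(L_pp, L_qq). Second derivatives: L_pp(0)=12, L_pp(2)=-12; L_qq(-1)=-6.
Local maxima occur where both diagonal entries negative: (2, -1). Count: 1.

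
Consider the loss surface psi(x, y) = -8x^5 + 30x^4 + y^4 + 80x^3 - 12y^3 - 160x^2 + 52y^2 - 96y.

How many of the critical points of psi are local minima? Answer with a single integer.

4

psi separates as a function of x plus a function of y, so ∇psi=0 decouples.
∂psi/∂x = -40x(x - 4)(x - 1)(x + 2) = 0 at x ∈ {-2, 0, 1, 4}; ∂psi/∂y = 4(y - 4)(y - 3)(y - 2) = 0 at y ∈ {2, 3, 4}.
The Hessian is diagonal: diag(psi_xx, psi_yy). Second derivatives: psi_xx(-2)=1440, psi_xx(0)=-320, psi_xx(1)=360, psi_xx(4)=-2880; psi_yy(2)=8, psi_yy(3)=-4, psi_yy(4)=8.
Local minima occur where both diagonal entries positive: (-2, 2), (-2, 4), (1, 2), (1, 4). Count: 4.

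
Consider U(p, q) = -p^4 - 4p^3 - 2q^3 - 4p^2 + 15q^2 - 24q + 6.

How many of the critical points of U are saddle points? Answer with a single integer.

3

U separates as a function of p plus a function of q, so ∇U=0 decouples.
∂U/∂p = -4p(p + 1)(p + 2) = 0 at p ∈ {-2, -1, 0}; ∂U/∂q = -6(q - 4)(q - 1) = 0 at q ∈ {1, 4}.
The Hessian is diagonal: diag(U_pp, U_qq). Second derivatives: U_pp(-2)=-8, U_pp(-1)=4, U_pp(0)=-8; U_qq(1)=18, U_qq(4)=-18.
Saddle points occur where the two diagonal entries have opposite signs: (-2, 1), (-1, 4), (0, 1). Count: 3.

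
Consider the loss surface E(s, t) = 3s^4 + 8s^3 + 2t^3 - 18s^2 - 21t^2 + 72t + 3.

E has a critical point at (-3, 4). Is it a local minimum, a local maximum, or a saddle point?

local minimum

The mixed partial ∂²E/∂s∂t is 0, so the Hessian at any point is diag(E_ss, E_tt) = diag(12(3s^2 + 4s - 3), 6(2t - 7)).
At (-3, 4): H = diag(144, 6).
Both eigenvalues are positive, so H is positive definite: a local minimum.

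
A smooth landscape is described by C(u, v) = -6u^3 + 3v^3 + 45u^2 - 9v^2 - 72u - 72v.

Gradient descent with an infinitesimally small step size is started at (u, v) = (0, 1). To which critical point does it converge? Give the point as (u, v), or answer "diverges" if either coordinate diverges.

C is separable, so gradient descent decouples: u follows -∂C/∂u, v follows -∂C/∂v.
∂C/∂u = -18(u - 4)(u - 1); at u=0 this is -72, so u increases.
∂C/∂v = 9(v - 4)(v + 2); at v=1 this is -81, so v increases.
u converges to its nearest critical value 1 (a local min of the u-part); v converges to 4. The iterate converges to (1, 4).

(1, 4)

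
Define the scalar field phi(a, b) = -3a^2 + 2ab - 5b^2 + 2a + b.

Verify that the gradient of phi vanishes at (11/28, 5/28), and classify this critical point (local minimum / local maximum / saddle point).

∇phi = (-6a + 2b + 2, 2a - 10b + 1); substituting (11/28, 5/28) gives ∇phi = (0, 0), so (11/28, 5/28) is indeed a critical point.
The Hessian of phi is constant: H = [[-6, 2], [2, -10]].
det(H) = (-6)·(-10) − 2² = 56.
det(H) > 0 and tr(H) = -16 < 0, so H is negative definite and the point is a local maximum.

local maximum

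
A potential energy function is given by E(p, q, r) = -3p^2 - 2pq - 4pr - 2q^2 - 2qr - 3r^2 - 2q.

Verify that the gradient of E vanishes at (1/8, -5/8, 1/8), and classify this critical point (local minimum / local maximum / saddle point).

local maximum

∇E = (-6p - 2q - 4r, -2p - 4q - 2r - 2, -4p - 2q - 6r); substituting (1/8, -5/8, 1/8) gives ∇E = (0, 0, 0), so (1/8, -5/8, 1/8) is indeed a critical point.
The Hessian is constant: H = [[-6, -2, -4], [-2, -4, -2], [-4, -2, -6]].
Leading principal minors: Δ₁ = -6, Δ₂ = 20, Δ₃ = -64.
The minors alternate sign starting negative (−, +, −), so H is negative definite: a local maximum.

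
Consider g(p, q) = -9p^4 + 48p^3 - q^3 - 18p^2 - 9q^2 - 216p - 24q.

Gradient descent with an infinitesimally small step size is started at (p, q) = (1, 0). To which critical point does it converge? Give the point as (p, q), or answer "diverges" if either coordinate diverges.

diverges

g is separable, so gradient descent decouples: p follows -∂g/∂p, q follows -∂g/∂q.
∂g/∂p = -36(p - 3)(p - 2)(p + 1); at p=1 this is -144, so p increases.
∂g/∂q = -3(q + 2)(q + 4); at q=0 this is -24, so q increases.
The q-coordinate has no critical point in that direction and runs off to infinity.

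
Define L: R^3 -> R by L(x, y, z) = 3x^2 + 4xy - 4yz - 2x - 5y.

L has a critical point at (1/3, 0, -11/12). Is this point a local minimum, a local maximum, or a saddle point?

The Hessian is constant: H = [[6, 4, 0], [4, 0, -4], [0, -4, 0]].
Leading principal minors: Δ₁ = 6, Δ₂ = -16, Δ₃ = -96.
The minors fit neither the all-positive nor the alternating-sign pattern, so H is indefinite: a saddle point.

saddle point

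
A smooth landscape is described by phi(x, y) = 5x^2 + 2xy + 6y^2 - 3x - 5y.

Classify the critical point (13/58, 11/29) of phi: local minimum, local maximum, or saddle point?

local minimum

The Hessian of phi is constant: H = [[10, 2], [2, 12]].
det(H) = 10·12 − 2² = 116.
det(H) > 0 and tr(H) = 22 > 0, so H is positive definite and the point is a local minimum.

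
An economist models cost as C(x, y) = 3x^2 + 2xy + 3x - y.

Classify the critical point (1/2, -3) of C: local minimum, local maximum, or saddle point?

The Hessian of C is constant: H = [[6, 2], [2, 0]].
det(H) = 6·0 − 2² = -4.
Since det(H) < 0, H is indefinite and the critical point is a saddle point.

saddle point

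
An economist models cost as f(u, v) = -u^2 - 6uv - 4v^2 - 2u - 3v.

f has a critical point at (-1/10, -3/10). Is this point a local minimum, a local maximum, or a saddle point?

The Hessian of f is constant: H = [[-2, -6], [-6, -8]].
det(H) = (-2)·(-8) − (-6)² = -20.
Since det(H) < 0, H is indefinite and the critical point is a saddle point.

saddle point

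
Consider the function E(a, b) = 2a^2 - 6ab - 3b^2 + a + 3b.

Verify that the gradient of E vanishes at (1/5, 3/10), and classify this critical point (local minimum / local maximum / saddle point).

saddle point

∇E = (4a - 6b + 1, -6a - 6b + 3); substituting (1/5, 3/10) gives ∇E = (0, 0), so (1/5, 3/10) is indeed a critical point.
The Hessian of E is constant: H = [[4, -6], [-6, -6]].
det(H) = 4·(-6) − (-6)² = -60.
Since det(H) < 0, H is indefinite and the critical point is a saddle point.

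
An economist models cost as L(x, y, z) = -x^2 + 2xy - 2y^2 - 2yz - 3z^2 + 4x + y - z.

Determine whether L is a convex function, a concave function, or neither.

concave

L is quadratic, so its Hessian is the constant matrix H = [[-2, 2, 0], [2, -4, -2], [0, -2, -6]].
Leading principal minors: -2, 4, -16.
Signs alternate −, +, − ⇒ H ≺ 0 ⇒ concave.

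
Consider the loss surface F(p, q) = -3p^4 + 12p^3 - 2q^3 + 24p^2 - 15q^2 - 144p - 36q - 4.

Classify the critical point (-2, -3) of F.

saddle point

The mixed partial ∂²F/∂p∂q is 0, so the Hessian at any point is diag(F_pp, F_qq) = diag(12(-3p^2 + 6p + 4), -6(2q + 5)).
At (-2, -3): H = diag(-240, 6).
The eigenvalues have opposite signs, so H is indefinite: a saddle point.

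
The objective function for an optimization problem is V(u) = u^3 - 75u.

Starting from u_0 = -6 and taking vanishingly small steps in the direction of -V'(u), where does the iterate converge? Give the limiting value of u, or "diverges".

diverges

V'(u) = 3(u - 5)(u + 5), so V'(-6) = 33.
Gradient descent moves in the -V' direction, i.e. u is decreasing.
There is no critical point below u=-6, and V' keeps the same sign, so the iterate runs off to −∞.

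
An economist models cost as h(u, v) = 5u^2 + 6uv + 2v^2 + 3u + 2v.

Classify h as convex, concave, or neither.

h is quadratic, so its Hessian is the constant matrix H = [[10, 6], [6, 4]].
det(H) = 4, tr(H) = 14.
det(H) > 0 and tr(H) > 0, so H is positive definite everywhere: convex.

convex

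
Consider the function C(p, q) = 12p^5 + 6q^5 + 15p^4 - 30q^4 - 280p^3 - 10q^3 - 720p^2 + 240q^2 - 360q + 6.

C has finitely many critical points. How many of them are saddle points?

C separates as a function of p plus a function of q, so ∇C=0 decouples.
∂C/∂p = 60p(p - 4)(p + 2)(p + 3) = 0 at p ∈ {-3, -2, 0, 4}; ∂C/∂q = 30(q - 3)(q - 2)(q - 1)(q + 2) = 0 at q ∈ {-2, 1, 2, 3}.
The Hessian is diagonal: diag(C_pp, C_qq). Second derivatives: C_pp(-3)=-1260, C_pp(-2)=720, C_pp(0)=-1440, C_pp(4)=10080; C_qq(-2)=-1800, C_qq(1)=180, C_qq(2)=-120, C_qq(3)=300.
Saddle points occur where the two diagonal entries have opposite signs: (-3, 1), (-3, 3), (-2, -2), (-2, 2), (0, 1), (0, 3), (4, -2), (4, 2). Count: 8.

8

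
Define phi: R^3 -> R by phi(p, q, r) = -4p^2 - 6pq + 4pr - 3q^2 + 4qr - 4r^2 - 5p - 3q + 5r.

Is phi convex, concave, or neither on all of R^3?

concave

phi is quadratic, so its Hessian is the constant matrix H = [[-8, -6, 4], [-6, -6, 4], [4, 4, -8]].
Leading principal minors: -8, 12, -64.
Signs alternate −, +, − ⇒ H ≺ 0 ⇒ concave.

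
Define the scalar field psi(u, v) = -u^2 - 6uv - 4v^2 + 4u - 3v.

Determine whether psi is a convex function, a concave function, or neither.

psi is quadratic, so its Hessian is the constant matrix H = [[-2, -6], [-6, -8]].
det(H) = -20, tr(H) = -10.
det(H) < 0, so H is indefinite: neither convex nor concave.

neither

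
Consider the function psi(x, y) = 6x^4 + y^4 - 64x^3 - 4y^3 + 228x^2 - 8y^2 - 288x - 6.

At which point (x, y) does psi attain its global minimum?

psi(x,y) separates as P(x) + Q(y) − 6, so its minimum is min P + min Q − 6.
P'(x) = 24(x - 4)(x - 3)(x - 1) vanishes at x ∈ {1, 3, 4}; Q'(y) = 4y(y - 4)(y + 1) vanishes at y ∈ {-1, 0, 4}.
Local minima of P (where P''>0): P(1)=-118, P(4)=-64. Local minima of Q: Q(-1)=-3, Q(4)=-128.
So the global minimum of psi is P(1) + Q(4) − 6 = -118 − 128 − 6 = -252, attained at (1, 4).

(1, 4)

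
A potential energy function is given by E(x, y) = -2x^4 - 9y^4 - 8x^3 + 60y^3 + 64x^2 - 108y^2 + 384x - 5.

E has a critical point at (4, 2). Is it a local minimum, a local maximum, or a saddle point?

The mixed partial ∂²E/∂x∂y is 0, so the Hessian at any point is diag(E_xx, E_yy) = diag(8(-3x^2 - 6x + 16), 36(-3y^2 + 10y - 6)).
At (4, 2): H = diag(-448, 72).
The eigenvalues have opposite signs, so H is indefinite: a saddle point.

saddle point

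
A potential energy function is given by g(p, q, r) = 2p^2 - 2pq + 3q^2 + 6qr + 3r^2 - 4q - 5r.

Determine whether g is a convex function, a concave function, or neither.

g is quadratic, so its Hessian is the constant matrix H = [[4, -2, 0], [-2, 6, 6], [0, 6, 6]].
Leading principal minors: 4, 20, -24.
Neither pattern holds ⇒ H is indefinite ⇒ neither convex nor concave.

neither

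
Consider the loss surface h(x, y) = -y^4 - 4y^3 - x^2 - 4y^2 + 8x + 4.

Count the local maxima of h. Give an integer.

2

h separates as a function of x plus a function of y, so ∇h=0 decouples.
∂h/∂x = -2(x - 4) = 0 at x ∈ {4}; ∂h/∂y = -4y(y + 1)(y + 2) = 0 at y ∈ {-2, -1, 0}.
The Hessian is diagonal: diag(h_xx, h_yy). Second derivatives: h_xx(4)=-2; h_yy(-2)=-8, h_yy(-1)=4, h_yy(0)=-8.
Local maxima occur where both diagonal entries negative: (4, -2), (4, 0). Count: 2.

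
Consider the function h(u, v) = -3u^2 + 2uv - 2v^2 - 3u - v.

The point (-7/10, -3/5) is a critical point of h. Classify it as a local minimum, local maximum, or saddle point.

The Hessian of h is constant: H = [[-6, 2], [2, -4]].
det(H) = (-6)·(-4) − 2² = 20.
det(H) > 0 and tr(H) = -10 < 0, so H is negative definite and the point is a local maximum.

local maximum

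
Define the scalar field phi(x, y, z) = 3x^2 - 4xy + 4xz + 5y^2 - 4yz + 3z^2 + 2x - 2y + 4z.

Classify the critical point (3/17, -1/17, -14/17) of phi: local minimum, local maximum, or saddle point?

local minimum

The Hessian is constant: H = [[6, -4, 4], [-4, 10, -4], [4, -4, 6]].
Leading principal minors: Δ₁ = 6, Δ₂ = 44, Δ₃ = 136.
All leading minors are positive, so H is positive definite: a local minimum.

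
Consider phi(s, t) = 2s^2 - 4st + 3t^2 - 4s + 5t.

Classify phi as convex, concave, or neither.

convex

phi is quadratic, so its Hessian is the constant matrix H = [[4, -4], [-4, 6]].
det(H) = 8, tr(H) = 10.
det(H) > 0 and tr(H) > 0, so H is positive definite everywhere: convex.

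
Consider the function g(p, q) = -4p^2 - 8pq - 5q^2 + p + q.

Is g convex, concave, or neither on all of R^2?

g is quadratic, so its Hessian is the constant matrix H = [[-8, -8], [-8, -10]].
det(H) = 16, tr(H) = -18.
det(H) > 0 and tr(H) < 0, so H is negative definite everywhere: concave.

concave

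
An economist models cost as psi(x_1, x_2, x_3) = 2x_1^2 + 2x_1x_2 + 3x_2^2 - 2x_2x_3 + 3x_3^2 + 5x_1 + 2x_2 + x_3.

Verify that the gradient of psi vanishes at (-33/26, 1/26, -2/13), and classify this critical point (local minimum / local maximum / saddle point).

local minimum

∇psi = (4x_1 + 2x_2 + 5, 2x_1 + 6x_2 - 2x_3 + 2, -2x_2 + 6x_3 + 1); substituting (-33/26, 1/26, -2/13) gives ∇psi = (0, 0, 0), so (-33/26, 1/26, -2/13) is indeed a critical point.
The Hessian is constant: H = [[4, 2, 0], [2, 6, -2], [0, -2, 6]].
Leading principal minors: Δ₁ = 4, Δ₂ = 20, Δ₃ = 104.
All leading minors are positive, so H is positive definite: a local minimum.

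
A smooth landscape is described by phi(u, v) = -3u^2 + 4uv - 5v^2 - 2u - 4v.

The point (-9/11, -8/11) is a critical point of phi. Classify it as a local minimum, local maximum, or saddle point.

The Hessian of phi is constant: H = [[-6, 4], [4, -10]].
det(H) = (-6)·(-10) − 4² = 44.
det(H) > 0 and tr(H) = -16 < 0, so H is negative definite and the point is a local maximum.

local maximum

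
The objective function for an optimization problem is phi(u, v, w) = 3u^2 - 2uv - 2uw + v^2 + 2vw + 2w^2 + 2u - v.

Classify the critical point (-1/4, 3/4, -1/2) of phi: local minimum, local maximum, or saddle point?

The Hessian is constant: H = [[6, -2, -2], [-2, 2, 2], [-2, 2, 4]].
Leading principal minors: Δ₁ = 6, Δ₂ = 8, Δ₃ = 16.
All leading minors are positive, so H is positive definite: a local minimum.

local minimum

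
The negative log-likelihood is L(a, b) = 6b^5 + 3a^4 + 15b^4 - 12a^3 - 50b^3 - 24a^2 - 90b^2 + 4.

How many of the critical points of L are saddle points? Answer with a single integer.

L separates as a function of a plus a function of b, so ∇L=0 decouples.
∂L/∂a = 12a(a - 4)(a + 1) = 0 at a ∈ {-1, 0, 4}; ∂L/∂b = 30b(b - 2)(b + 1)(b + 3) = 0 at b ∈ {-3, -1, 0, 2}.
The Hessian is diagonal: diag(L_aa, L_bb). Second derivatives: L_aa(-1)=60, L_aa(0)=-48, L_aa(4)=240; L_bb(-3)=-900, L_bb(-1)=180, L_bb(0)=-180, L_bb(2)=900.
Saddle points occur where the two diagonal entries have opposite signs: (-1, -3), (-1, 0), (0, -1), (0, 2), (4, -3), (4, 0). Count: 6.

6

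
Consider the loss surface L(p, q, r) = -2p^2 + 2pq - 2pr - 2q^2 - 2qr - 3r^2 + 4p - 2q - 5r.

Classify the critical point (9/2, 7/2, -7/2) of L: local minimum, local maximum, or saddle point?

local maximum

The Hessian is constant: H = [[-4, 2, -2], [2, -4, -2], [-2, -2, -6]].
Leading principal minors: Δ₁ = -4, Δ₂ = 12, Δ₃ = -24.
The minors alternate sign starting negative (−, +, −), so H is negative definite: a local maximum.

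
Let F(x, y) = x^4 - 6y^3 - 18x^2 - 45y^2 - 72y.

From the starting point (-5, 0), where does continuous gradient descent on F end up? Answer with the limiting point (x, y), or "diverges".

F is separable, so gradient descent decouples: x follows -∂F/∂x, y follows -∂F/∂y.
∂F/∂x = 4x(x - 3)(x + 3); at x=-5 this is -320, so x increases.
∂F/∂y = -18(y + 1)(y + 4); at y=0 this is -72, so y increases.
The y-coordinate has no critical point in that direction and runs off to infinity.

diverges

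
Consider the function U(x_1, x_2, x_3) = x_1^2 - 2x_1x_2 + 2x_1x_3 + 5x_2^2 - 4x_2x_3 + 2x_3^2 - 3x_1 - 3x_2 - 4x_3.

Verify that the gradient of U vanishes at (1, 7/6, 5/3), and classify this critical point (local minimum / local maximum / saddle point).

∇U = (2x_1 - 2x_2 + 2x_3 - 3, -2x_1 + 10x_2 - 4x_3 - 3, 2x_1 - 4x_2 + 4x_3 - 4); substituting (1, 7/6, 5/3) gives ∇U = (0, 0, 0), so (1, 7/6, 5/3) is indeed a critical point.
The Hessian is constant: H = [[2, -2, 2], [-2, 10, -4], [2, -4, 4]].
Leading principal minors: Δ₁ = 2, Δ₂ = 16, Δ₃ = 24.
All leading minors are positive, so H is positive definite: a local minimum.

local minimum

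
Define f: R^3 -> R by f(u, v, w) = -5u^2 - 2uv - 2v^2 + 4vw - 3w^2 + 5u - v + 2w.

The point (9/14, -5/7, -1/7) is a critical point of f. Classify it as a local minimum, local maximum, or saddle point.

The Hessian is constant: H = [[-10, -2, 0], [-2, -4, 4], [0, 4, -6]].
Leading principal minors: Δ₁ = -10, Δ₂ = 36, Δ₃ = -56.
The minors alternate sign starting negative (−, +, −), so H is negative definite: a local maximum.

local maximum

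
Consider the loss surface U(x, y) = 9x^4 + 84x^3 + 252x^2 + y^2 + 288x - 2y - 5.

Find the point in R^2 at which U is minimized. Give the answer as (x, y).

(-4, 1)

U(x,y) separates as P(x) + Q(y) − 5, so its minimum is min P + min Q − 5.
P'(x) = 36(x + 1)(x + 2)(x + 4) vanishes at x ∈ {-4, -2, -1}; Q'(y) = 2y - 2 vanishes at y ∈ {1}.
Local minima of P (where P''>0): P(-4)=-192, P(-1)=-111. Local minima of Q: Q(1)=-1.
So the global minimum of U is P(-4) + Q(1) − 5 = -192 − 1 − 5 = -198, attained at (-4, 1).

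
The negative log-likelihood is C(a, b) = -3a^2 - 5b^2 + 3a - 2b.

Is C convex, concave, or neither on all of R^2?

concave

C is quadratic, so its Hessian is the constant matrix H = [[-6, 0], [0, -10]].
det(H) = 60, tr(H) = -16.
det(H) > 0 and tr(H) < 0, so H is negative definite everywhere: concave.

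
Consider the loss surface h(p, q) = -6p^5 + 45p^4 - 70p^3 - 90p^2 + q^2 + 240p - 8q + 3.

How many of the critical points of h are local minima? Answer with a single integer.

h separates as a function of p plus a function of q, so ∇h=0 decouples.
∂h/∂p = -30(p - 4)(p - 2)(p - 1)(p + 1) = 0 at p ∈ {-1, 1, 2, 4}; ∂h/∂q = 2(q - 4) = 0 at q ∈ {4}.
The Hessian is diagonal: diag(h_pp, h_qq). Second derivatives: h_pp(-1)=900, h_pp(1)=-180, h_pp(2)=180, h_pp(4)=-900; h_qq(4)=2.
Local minima occur where both diagonal entries positive: (-1, 4), (2, 4). Count: 2.

2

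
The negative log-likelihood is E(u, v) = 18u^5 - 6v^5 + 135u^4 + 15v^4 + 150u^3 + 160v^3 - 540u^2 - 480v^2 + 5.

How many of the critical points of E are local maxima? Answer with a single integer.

4

E separates as a function of u plus a function of v, so ∇E=0 decouples.
∂E/∂u = 90u(u - 1)(u + 3)(u + 4) = 0 at u ∈ {-4, -3, 0, 1}; ∂E/∂v = -30v(v - 4)(v - 2)(v + 4) = 0 at v ∈ {-4, 0, 2, 4}.
The Hessian is diagonal: diag(E_uu, E_vv). Second derivatives: E_uu(-4)=-1800, E_uu(-3)=1080, E_uu(0)=-1080, E_uu(1)=1800; E_vv(-4)=5760, E_vv(0)=-960, E_vv(2)=720, E_vv(4)=-1920.
Local maxima occur where both diagonal entries negative: (-4, 0), (-4, 4), (0, 0), (0, 4). Count: 4.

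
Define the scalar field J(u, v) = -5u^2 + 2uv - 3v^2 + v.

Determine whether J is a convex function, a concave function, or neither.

concave

J is quadratic, so its Hessian is the constant matrix H = [[-10, 2], [2, -6]].
det(H) = 56, tr(H) = -16.
det(H) > 0 and tr(H) < 0, so H is negative definite everywhere: concave.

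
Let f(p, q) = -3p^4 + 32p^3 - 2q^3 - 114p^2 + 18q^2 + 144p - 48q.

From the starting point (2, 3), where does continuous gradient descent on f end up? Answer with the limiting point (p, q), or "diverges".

f is separable, so gradient descent decouples: p follows -∂f/∂p, q follows -∂f/∂q.
∂f/∂p = -12(p - 4)(p - 3)(p - 1); at p=2 this is -24, so p increases.
∂f/∂q = -6(q - 4)(q - 2); at q=3 this is 6, so q decreases.
p converges to its nearest critical value 3 (a local min of the p-part); q converges to 2. The iterate converges to (3, 2).

(3, 2)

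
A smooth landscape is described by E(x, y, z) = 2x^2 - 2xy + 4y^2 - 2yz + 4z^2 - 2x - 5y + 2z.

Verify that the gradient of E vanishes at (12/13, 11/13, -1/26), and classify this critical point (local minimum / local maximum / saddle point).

∇E = (4x - 2y - 2, -2x + 8y - 2z - 5, -2y + 8z + 2); substituting (12/13, 11/13, -1/26) gives ∇E = (0, 0, 0), so (12/13, 11/13, -1/26) is indeed a critical point.
The Hessian is constant: H = [[4, -2, 0], [-2, 8, -2], [0, -2, 8]].
Leading principal minors: Δ₁ = 4, Δ₂ = 28, Δ₃ = 208.
All leading minors are positive, so H is positive definite: a local minimum.

local minimum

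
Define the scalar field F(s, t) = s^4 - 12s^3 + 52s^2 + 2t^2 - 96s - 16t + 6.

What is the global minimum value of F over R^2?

F(s,t) separates as P(s) + Q(t) + 6, so its minimum is min P + min Q + 6.
P'(s) = 4(s - 4)(s - 3)(s - 2) vanishes at s ∈ {2, 3, 4}; Q'(t) = 4(t - 4) vanishes at t ∈ {4}.
Local minima of P (where P''>0): P(2)=-64, P(4)=-64. Local minima of Q: Q(4)=-32.
So the global minimum of F is P(2) + Q(4) + 6 = -64 − 32 + 6 = -90, attained at (2, 4).

-90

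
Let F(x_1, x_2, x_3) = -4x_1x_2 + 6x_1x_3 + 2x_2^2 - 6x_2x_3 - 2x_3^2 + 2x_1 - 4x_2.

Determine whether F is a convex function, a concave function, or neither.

neither

F is quadratic, so its Hessian is the constant matrix H = [[0, -4, 6], [-4, 4, -6], [6, -6, -4]].
Leading principal minors: 0, -16, 208.
Neither pattern holds ⇒ H is indefinite ⇒ neither convex nor concave.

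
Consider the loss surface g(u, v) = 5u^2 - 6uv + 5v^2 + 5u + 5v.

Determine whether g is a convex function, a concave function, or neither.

g is quadratic, so its Hessian is the constant matrix H = [[10, -6], [-6, 10]].
det(H) = 64, tr(H) = 20.
det(H) > 0 and tr(H) > 0, so H is positive definite everywhere: convex.

convex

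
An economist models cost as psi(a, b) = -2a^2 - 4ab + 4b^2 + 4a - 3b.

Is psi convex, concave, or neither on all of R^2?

psi is quadratic, so its Hessian is the constant matrix H = [[-4, -4], [-4, 8]].
det(H) = -48, tr(H) = 4.
det(H) < 0, so H is indefinite: neither convex nor concave.

neither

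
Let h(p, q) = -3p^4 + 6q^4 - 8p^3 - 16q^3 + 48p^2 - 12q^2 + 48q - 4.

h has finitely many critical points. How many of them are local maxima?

2

h separates as a function of p plus a function of q, so ∇h=0 decouples.
∂h/∂p = -12p(p - 2)(p + 4) = 0 at p ∈ {-4, 0, 2}; ∂h/∂q = 24(q - 2)(q - 1)(q + 1) = 0 at q ∈ {-1, 1, 2}.
The Hessian is diagonal: diag(h_pp, h_qq). Second derivatives: h_pp(-4)=-288, h_pp(0)=96, h_pp(2)=-144; h_qq(-1)=144, h_qq(1)=-48, h_qq(2)=72.
Local maxima occur where both diagonal entries negative: (-4, 1), (2, 1). Count: 2.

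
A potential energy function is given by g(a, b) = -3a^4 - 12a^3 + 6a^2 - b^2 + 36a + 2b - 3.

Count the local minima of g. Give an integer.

g separates as a function of a plus a function of b, so ∇g=0 decouples.
∂g/∂a = -12(a - 1)(a + 1)(a + 3) = 0 at a ∈ {-3, -1, 1}; ∂g/∂b = -2(b - 1) = 0 at b ∈ {1}.
The Hessian is diagonal: diag(g_aa, g_bb). Second derivatives: g_aa(-3)=-96, g_aa(-1)=48, g_aa(1)=-96; g_bb(1)=-2.
Local minima occur where both diagonal entries positive: none. Count: 0.

0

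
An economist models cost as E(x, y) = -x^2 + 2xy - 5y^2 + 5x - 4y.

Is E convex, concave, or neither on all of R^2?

concave

E is quadratic, so its Hessian is the constant matrix H = [[-2, 2], [2, -10]].
det(H) = 16, tr(H) = -12.
det(H) > 0 and tr(H) < 0, so H is negative definite everywhere: concave.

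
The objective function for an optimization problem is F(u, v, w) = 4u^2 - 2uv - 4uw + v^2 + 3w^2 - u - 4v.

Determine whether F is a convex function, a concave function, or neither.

F is quadratic, so its Hessian is the constant matrix H = [[8, -2, -4], [-2, 2, 0], [-4, 0, 6]].
Leading principal minors: 8, 12, 40.
All positive ⇒ H ≻ 0 ⇒ convex.

convex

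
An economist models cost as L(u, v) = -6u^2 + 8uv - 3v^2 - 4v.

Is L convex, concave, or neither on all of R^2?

L is quadratic, so its Hessian is the constant matrix H = [[-12, 8], [8, -6]].
det(H) = 8, tr(H) = -18.
det(H) > 0 and tr(H) < 0, so H is negative definite everywhere: concave.

concave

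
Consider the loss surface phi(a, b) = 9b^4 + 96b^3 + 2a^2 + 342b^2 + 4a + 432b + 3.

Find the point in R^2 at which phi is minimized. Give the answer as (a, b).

(-1, -1)

phi(a,b) separates as P(a) + Q(b) + 3, so its minimum is min P + min Q + 3.
P'(a) = 4a + 4 vanishes at a ∈ {-1}; Q'(b) = 36(b + 1)(b + 3)(b + 4) vanishes at b ∈ {-4, -3, -1}.
Local minima of P (where P''>0): P(-1)=-2. Local minima of Q: Q(-4)=-96, Q(-1)=-177.
So the global minimum of phi is P(-1) + Q(-1) + 3 = -2 − 177 + 3 = -176, attained at (-1, -1).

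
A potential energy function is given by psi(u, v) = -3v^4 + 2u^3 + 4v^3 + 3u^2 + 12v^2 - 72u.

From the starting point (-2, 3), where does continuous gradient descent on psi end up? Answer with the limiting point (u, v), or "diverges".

psi is separable, so gradient descent decouples: u follows -∂psi/∂u, v follows -∂psi/∂v.
∂psi/∂u = 6(u - 3)(u + 4); at u=-2 this is -60, so u increases.
∂psi/∂v = -12v(v - 2)(v + 1); at v=3 this is -144, so v increases.
The v-coordinate has no critical point in that direction and runs off to infinity.

diverges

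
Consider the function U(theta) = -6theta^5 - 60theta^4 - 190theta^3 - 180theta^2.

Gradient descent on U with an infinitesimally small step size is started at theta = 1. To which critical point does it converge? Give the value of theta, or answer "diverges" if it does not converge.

U'(theta) = -30theta(theta + 1)(theta + 3)(theta + 4), so U'(1) = -1200.
Gradient descent moves in the -U' direction, i.e. theta is increasing.
There is no critical point above theta=1, and U' keeps the same sign, so the iterate runs off to +∞.

diverges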